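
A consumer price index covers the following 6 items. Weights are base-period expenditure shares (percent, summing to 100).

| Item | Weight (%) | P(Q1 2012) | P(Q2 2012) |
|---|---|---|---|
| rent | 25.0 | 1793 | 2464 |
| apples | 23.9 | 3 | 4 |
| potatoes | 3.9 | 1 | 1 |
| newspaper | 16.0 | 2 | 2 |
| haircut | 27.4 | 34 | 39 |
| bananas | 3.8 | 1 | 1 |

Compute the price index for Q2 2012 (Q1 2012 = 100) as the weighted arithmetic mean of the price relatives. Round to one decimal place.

121.4

rent: 25.0 × (2464/1793) = 25.0 × 1.374233 = 34.3558
apples: 23.9 × (4/3) = 23.9 × 1.333333 = 31.8667
potatoes: 3.9 × (1/1) = 3.9 × 1.000000 = 3.9000
newspaper: 16.0 × (2/2) = 16.0 × 1.000000 = 16.0000
haircut: 27.4 × (39/34) = 27.4 × 1.147059 = 31.4294
bananas: 3.8 × (1/1) = 3.8 × 1.000000 = 3.8000
Index = Σ wᵢ·(p₁ᵢ/p₀ᵢ) = 34.3558 + 31.8667 + 3.9000 + 16.0000 + 31.4294 + 3.8000 = 121.3519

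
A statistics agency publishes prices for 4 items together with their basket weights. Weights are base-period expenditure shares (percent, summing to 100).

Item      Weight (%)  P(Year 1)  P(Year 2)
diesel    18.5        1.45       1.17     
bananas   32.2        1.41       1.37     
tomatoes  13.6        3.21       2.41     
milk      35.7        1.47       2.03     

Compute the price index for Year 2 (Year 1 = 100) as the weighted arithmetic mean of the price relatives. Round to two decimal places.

105.72

diesel: 18.5 × (1.17/1.45) = 18.5 × 0.806897 = 14.9276
bananas: 32.2 × (1.37/1.41) = 32.2 × 0.971631 = 31.2865
tomatoes: 13.6 × (2.41/3.21) = 13.6 × 0.750779 = 10.2106
milk: 35.7 × (2.03/1.47) = 35.7 × 1.380952 = 49.3000
Index = Σ wᵢ·(p₁ᵢ/p₀ᵢ) = 14.9276 + 31.2865 + 10.2106 + 49.3000 = 105.7247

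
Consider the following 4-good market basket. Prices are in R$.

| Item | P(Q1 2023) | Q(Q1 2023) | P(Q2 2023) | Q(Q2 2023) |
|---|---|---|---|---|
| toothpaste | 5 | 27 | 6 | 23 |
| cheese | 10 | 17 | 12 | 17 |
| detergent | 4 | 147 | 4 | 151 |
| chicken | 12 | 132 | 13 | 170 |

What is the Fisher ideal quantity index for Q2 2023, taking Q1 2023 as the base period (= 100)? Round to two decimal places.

118.23

Laspeyres component (base-period weights):
ΣP(Q1 2023)Q(Q2 2023) = 5×23 + 10×17 + 4×151 + 12×170 = 115 + 170 + 604 + 2040 = 2929
ΣP(Q1 2023)Q(Q1 2023) = 5×27 + 10×17 + 4×147 + 12×132 = 135 + 170 + 588 + 1584 = 2477
L = 2929 / 2477 × 100 = 118.2479
Paasche component (current-period weights):
ΣP(Q2 2023)Q(Q2 2023) = 6×23 + 12×17 + 4×151 + 13×170 = 138 + 204 + 604 + 2210 = 3156
ΣP(Q2 2023)Q(Q1 2023) = 6×27 + 12×17 + 4×147 + 13×132 = 162 + 204 + 588 + 1716 = 2670
P = 3156 / 2670 × 100 = 118.2022
Fisher = √(L × P) = √(118.2479 × 118.2022) = 118.2251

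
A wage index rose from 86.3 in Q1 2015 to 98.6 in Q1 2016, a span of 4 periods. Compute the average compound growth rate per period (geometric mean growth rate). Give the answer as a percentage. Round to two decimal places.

3.39%

Growth factor = (98.6/86.3)^(1/4) = (1.142526)^(1/4) = 1.033871
Growth rate = 1.033871 − 1 = 0.033871 = 3.3871%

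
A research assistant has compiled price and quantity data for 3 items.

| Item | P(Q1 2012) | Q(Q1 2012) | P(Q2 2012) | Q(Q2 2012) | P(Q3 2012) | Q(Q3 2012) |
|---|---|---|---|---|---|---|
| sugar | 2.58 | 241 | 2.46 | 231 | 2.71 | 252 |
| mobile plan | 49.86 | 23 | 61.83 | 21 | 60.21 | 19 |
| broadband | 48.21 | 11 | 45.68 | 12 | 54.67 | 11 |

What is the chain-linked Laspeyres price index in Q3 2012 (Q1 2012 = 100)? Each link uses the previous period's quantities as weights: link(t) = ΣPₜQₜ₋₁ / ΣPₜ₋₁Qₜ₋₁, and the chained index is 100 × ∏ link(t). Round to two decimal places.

Link Q1 2012→Q2 2012:
ΣP(Q2 2012)Q(Q1 2012) = 2.46×241 + 61.83×23 + 45.68×11 = 592.86 + 1422.09 + 502.48 = 2517.43
ΣP(Q1 2012)Q(Q1 2012) = 2.58×241 + 49.86×23 + 48.21×11 = 621.78 + 1146.78 + 530.31 = 2298.87
link = 2517.43/2298.87 = 1.095073
Link Q2 2012→Q3 2012:
ΣP(Q3 2012)Q(Q2 2012) = 2.71×231 + 60.21×21 + 54.67×12 = 626.01 + 1264.41 + 656.04 = 2546.46
ΣP(Q2 2012)Q(Q2 2012) = 2.46×231 + 61.83×21 + 45.68×12 = 568.26 + 1298.43 + 548.16 = 2414.85
link = 2546.46/2414.85 = 1.054500
Chained index = 100 × 1.095073 × 1.054500 = 115.4755

115.48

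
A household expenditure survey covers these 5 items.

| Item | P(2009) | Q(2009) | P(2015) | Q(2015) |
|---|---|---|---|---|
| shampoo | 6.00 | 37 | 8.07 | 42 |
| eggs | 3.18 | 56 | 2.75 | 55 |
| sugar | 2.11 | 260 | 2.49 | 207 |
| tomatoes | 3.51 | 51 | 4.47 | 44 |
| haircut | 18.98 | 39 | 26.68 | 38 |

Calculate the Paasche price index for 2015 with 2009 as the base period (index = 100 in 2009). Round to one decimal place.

127.4

Paasche price index uses current-period quantities as weights.
ΣP(2015)·Q(2015) = 8.07×42 + 2.75×55 + 2.49×207 + 4.47×44 + 26.68×38 = 338.94 + 151.25 + 515.43 + 196.68 + 1013.84 = 2216.14
ΣP(2009)·Q(2015) = 6.00×42 + 3.18×55 + 2.11×207 + 3.51×44 + 18.98×38 = 252 + 174.9 + 436.77 + 154.44 + 721.24 = 1739.35
Index = 2216.14 / 1739.35 × 100 = 127.4120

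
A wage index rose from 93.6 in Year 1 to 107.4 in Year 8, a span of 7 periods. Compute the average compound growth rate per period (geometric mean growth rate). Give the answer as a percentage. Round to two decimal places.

1.98%

Growth factor = (107.4/93.6)^(1/7) = (1.147436)^(1/7) = 1.019841
Growth rate = 1.019841 − 1 = 0.019841 = 1.9841%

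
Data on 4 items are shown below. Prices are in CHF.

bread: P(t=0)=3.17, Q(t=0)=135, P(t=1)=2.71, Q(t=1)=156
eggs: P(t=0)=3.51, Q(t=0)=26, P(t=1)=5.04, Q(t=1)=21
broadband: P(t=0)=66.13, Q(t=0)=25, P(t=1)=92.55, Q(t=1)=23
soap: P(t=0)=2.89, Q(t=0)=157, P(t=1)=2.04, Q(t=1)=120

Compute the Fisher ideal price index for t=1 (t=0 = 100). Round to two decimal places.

119.17

Laspeyres component (base-period weights):
ΣP(t=1)Q(t=0) = 2.71×135 + 5.04×26 + 92.55×25 + 2.04×157 = 365.85 + 131.04 + 2313.75 + 320.28 = 3130.92
ΣP(t=0)Q(t=0) = 3.17×135 + 3.51×26 + 66.13×25 + 2.89×157 = 427.95 + 91.26 + 1653.25 + 453.73 = 2626.19
L = 3130.92 / 2626.19 × 100 = 119.2191
Paasche component (current-period weights):
ΣP(t=1)Q(t=1) = 2.71×156 + 5.04×21 + 92.55×23 + 2.04×120 = 422.76 + 105.84 + 2128.65 + 244.8 = 2902.05
ΣP(t=0)Q(t=1) = 3.17×156 + 3.51×21 + 66.13×23 + 2.89×120 = 494.52 + 73.71 + 1520.99 + 346.8 = 2436.02
P = 2902.05 / 2436.02 × 100 = 119.1308
Fisher = √(L × P) = √(119.2191 × 119.1308) = 119.1749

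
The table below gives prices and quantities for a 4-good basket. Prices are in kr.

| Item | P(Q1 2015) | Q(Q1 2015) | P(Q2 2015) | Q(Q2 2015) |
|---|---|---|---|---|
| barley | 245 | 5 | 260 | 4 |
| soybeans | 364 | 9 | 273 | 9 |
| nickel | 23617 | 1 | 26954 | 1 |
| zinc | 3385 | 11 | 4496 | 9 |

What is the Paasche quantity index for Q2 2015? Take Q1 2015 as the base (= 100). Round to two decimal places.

88.46

Paasche quantity index uses current-period prices as weights.
ΣP(Q2 2015)·Q(Q2 2015) = 260×4 + 273×9 + 26954×1 + 4496×9 = 1040 + 2457 + 26954 + 40464 = 70915
ΣP(Q2 2015)·Q(Q1 2015) = 260×5 + 273×9 + 26954×1 + 4496×11 = 1300 + 2457 + 26954 + 49456 = 80167
Index = 70915 / 80167 × 100 = 88.4591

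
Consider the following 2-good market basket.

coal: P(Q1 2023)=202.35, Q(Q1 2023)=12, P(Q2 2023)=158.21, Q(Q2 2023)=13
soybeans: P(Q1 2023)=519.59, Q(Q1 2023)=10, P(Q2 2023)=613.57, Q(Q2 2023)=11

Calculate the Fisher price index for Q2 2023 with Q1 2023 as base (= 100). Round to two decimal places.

105.45

Laspeyres component (base-period weights):
ΣP(Q2 2023)Q(Q1 2023) = 158.21×12 + 613.57×10 = 1898.52 + 6135.7 = 8034.22
ΣP(Q1 2023)Q(Q1 2023) = 202.35×12 + 519.59×10 = 2428.2 + 5195.9 = 7624.1
L = 8034.22 / 7624.1 × 100 = 105.3793
Paasche component (current-period weights):
ΣP(Q2 2023)Q(Q2 2023) = 158.21×13 + 613.57×11 = 2056.73 + 6749.27 = 8806
ΣP(Q1 2023)Q(Q2 2023) = 202.35×13 + 519.59×11 = 2630.55 + 5715.49 = 8346.04
P = 8806 / 8346.04 × 100 = 105.5111
Fisher = √(L × P) = √(105.3793 × 105.5111) = 105.4452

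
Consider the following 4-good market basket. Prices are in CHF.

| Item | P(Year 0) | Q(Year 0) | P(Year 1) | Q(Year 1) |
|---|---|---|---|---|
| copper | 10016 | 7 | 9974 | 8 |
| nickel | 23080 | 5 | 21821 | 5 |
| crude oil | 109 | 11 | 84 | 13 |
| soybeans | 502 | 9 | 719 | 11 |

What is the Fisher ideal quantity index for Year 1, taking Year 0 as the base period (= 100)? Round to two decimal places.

Laspeyres component (base-period weights):
ΣP(Year 0)Q(Year 1) = 10016×8 + 23080×5 + 109×13 + 502×11 = 80128 + 115400 + 1417 + 5522 = 202467
ΣP(Year 0)Q(Year 0) = 10016×7 + 23080×5 + 109×11 + 502×9 = 70112 + 115400 + 1199 + 4518 = 191229
L = 202467 / 191229 × 100 = 105.8767
Paasche component (current-period weights):
ΣP(Year 1)Q(Year 1) = 9974×8 + 21821×5 + 84×13 + 719×11 = 79792 + 109105 + 1092 + 7909 = 197898
ΣP(Year 1)Q(Year 0) = 9974×7 + 21821×5 + 84×11 + 719×9 = 69818 + 109105 + 924 + 6471 = 186318
P = 197898 / 186318 × 100 = 106.2152
Fisher = √(L × P) = √(105.8767 × 106.2152) = 106.0458

106.05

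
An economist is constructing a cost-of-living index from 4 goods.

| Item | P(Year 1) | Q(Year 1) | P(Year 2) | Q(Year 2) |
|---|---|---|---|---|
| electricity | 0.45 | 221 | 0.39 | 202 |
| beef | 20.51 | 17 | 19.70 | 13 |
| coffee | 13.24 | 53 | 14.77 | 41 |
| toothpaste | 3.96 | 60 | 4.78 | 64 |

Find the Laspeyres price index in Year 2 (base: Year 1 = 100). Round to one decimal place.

107.4

Laspeyres price index uses base-period quantities as weights.
ΣP(Year 2)·Q(Year 1) = 0.39×221 + 19.70×17 + 14.77×53 + 4.78×60 = 86.19 + 334.9 + 782.81 + 286.8 = 1490.7
ΣP(Year 1)·Q(Year 1) = 0.45×221 + 20.51×17 + 13.24×53 + 3.96×60 = 99.45 + 348.67 + 701.72 + 237.6 = 1387.44
Index = 1490.7 / 1387.44 × 100 = 107.4425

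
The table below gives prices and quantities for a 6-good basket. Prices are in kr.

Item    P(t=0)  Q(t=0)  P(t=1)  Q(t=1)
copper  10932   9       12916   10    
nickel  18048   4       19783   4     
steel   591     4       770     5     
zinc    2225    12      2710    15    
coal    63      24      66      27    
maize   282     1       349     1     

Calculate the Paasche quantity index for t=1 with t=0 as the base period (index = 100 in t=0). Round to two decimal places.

Paasche quantity index uses current-period prices as weights.
ΣP(t=1)·Q(t=1) = 12916×10 + 19783×4 + 770×5 + 2710×15 + 66×27 + 349×1 = 129160 + 79132 + 3850 + 40650 + 1782 + 349 = 254923
ΣP(t=1)·Q(t=0) = 12916×9 + 19783×4 + 770×4 + 2710×12 + 66×24 + 349×1 = 116244 + 79132 + 3080 + 32520 + 1584 + 349 = 232909
Index = 254923 / 232909 × 100 = 109.4518

109.45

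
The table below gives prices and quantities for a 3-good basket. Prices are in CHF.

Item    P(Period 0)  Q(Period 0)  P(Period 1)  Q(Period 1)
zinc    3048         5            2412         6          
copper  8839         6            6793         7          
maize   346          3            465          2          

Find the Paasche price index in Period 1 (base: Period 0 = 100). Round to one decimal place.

77.9

Paasche price index uses current-period quantities as weights.
ΣP(Period 1)·Q(Period 1) = 2412×6 + 6793×7 + 465×2 = 14472 + 47551 + 930 = 62953
ΣP(Period 0)·Q(Period 1) = 3048×6 + 8839×7 + 346×2 = 18288 + 61873 + 692 = 80853
Index = 62953 / 80853 × 100 = 77.8611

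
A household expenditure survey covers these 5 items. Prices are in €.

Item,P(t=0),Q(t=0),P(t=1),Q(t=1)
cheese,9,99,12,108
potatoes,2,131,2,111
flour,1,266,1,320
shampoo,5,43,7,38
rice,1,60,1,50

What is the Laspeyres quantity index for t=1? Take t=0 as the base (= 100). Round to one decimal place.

Laspeyres quantity index uses base-period prices as weights.
ΣP(t=0)·Q(t=1) = 9×108 + 2×111 + 1×320 + 5×38 + 1×50 = 972 + 222 + 320 + 190 + 50 = 1754
ΣP(t=0)·Q(t=0) = 9×99 + 2×131 + 1×266 + 5×43 + 1×60 = 891 + 262 + 266 + 215 + 60 = 1694
Index = 1754 / 1694 × 100 = 103.5419

103.5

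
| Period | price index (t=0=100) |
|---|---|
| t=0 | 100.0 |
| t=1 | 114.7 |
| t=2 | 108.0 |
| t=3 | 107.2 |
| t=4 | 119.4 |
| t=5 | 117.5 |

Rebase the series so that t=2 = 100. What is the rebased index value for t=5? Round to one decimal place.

Rebased(t=5) = 117.5 / 108.0 × 100 = 108.7963

108.8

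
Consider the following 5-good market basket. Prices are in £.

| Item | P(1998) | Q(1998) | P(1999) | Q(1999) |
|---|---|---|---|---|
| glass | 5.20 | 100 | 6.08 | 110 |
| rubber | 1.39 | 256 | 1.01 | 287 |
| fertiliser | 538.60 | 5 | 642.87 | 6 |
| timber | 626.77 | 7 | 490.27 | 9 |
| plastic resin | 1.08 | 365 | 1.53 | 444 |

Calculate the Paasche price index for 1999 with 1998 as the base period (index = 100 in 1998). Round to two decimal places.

Paasche price index uses current-period quantities as weights.
ΣP(1999)·Q(1999) = 6.08×110 + 1.01×287 + 642.87×6 + 490.27×9 + 1.53×444 = 668.8 + 289.87 + 3857.22 + 4412.43 + 679.32 = 9907.64
ΣP(1998)·Q(1999) = 5.20×110 + 1.39×287 + 538.60×6 + 626.77×9 + 1.08×444 = 572 + 398.93 + 3231.6 + 5640.93 + 479.52 = 10322.98
Index = 9907.64 / 10322.98 × 100 = 95.9765

95.98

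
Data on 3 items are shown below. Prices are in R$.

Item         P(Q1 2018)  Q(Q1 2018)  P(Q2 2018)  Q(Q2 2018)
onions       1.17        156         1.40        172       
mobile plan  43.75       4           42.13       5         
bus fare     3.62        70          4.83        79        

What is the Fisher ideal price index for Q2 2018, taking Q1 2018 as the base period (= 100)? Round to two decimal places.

118.34

Laspeyres component (base-period weights):
ΣP(Q2 2018)Q(Q1 2018) = 1.40×156 + 42.13×4 + 4.83×70 = 218.4 + 168.52 + 338.1 = 725.02
ΣP(Q1 2018)Q(Q1 2018) = 1.17×156 + 43.75×4 + 3.62×70 = 182.52 + 175 + 253.4 = 610.92
L = 725.02 / 610.92 × 100 = 118.6767
Paasche component (current-period weights):
ΣP(Q2 2018)Q(Q2 2018) = 1.40×172 + 42.13×5 + 4.83×79 = 240.8 + 210.65 + 381.57 = 833.02
ΣP(Q1 2018)Q(Q2 2018) = 1.17×172 + 43.75×5 + 3.62×79 = 201.24 + 218.75 + 285.98 = 705.97
P = 833.02 / 705.97 × 100 = 117.9965
Fisher = √(L × P) = √(118.6767 × 117.9965) = 118.3361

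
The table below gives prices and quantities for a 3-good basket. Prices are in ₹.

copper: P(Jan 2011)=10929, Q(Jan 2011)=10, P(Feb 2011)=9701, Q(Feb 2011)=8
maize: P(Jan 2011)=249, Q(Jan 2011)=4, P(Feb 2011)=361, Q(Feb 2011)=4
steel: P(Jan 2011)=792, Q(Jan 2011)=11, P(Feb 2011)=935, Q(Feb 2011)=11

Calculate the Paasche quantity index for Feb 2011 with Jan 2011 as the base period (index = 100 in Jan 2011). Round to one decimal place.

Paasche quantity index uses current-period prices as weights.
ΣP(Feb 2011)·Q(Feb 2011) = 9701×8 + 361×4 + 935×11 = 77608 + 1444 + 10285 = 89337
ΣP(Feb 2011)·Q(Jan 2011) = 9701×10 + 361×4 + 935×11 = 97010 + 1444 + 10285 = 108739
Index = 89337 / 108739 × 100 = 82.1573

82.2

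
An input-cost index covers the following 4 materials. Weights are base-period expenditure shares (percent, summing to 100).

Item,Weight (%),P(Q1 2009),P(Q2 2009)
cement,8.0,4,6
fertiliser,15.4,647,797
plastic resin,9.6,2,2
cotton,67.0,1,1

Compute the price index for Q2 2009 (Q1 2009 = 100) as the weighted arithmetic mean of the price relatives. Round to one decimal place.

107.6

cement: 8.0 × (6/4) = 8.0 × 1.500000 = 12.0000
fertiliser: 15.4 × (797/647) = 15.4 × 1.231839 = 18.9703
plastic resin: 9.6 × (2/2) = 9.6 × 1.000000 = 9.6000
cotton: 67.0 × (1/1) = 67.0 × 1.000000 = 67.0000
Index = Σ wᵢ·(p₁ᵢ/p₀ᵢ) = 12.0000 + 18.9703 + 9.6000 + 67.0000 = 107.5703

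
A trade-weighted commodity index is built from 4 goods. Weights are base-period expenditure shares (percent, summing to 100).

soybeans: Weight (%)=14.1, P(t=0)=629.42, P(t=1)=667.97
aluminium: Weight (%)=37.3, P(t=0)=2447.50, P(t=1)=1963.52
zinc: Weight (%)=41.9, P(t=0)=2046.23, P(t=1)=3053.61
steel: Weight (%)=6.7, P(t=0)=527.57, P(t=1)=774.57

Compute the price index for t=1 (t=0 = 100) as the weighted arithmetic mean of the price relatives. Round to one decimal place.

soybeans: 14.1 × (667.97/629.42) = 14.1 × 1.061247 = 14.9636
aluminium: 37.3 × (1963.52/2447.50) = 37.3 × 0.802255 = 29.9241
zinc: 41.9 × (3053.61/2046.23) = 41.9 × 1.492310 = 62.5278
steel: 6.7 × (774.57/527.57) = 6.7 × 1.468184 = 9.8368
Index = Σ wᵢ·(p₁ᵢ/p₀ᵢ) = 14.9636 + 29.9241 + 62.5278 + 9.8368 = 117.2523

117.3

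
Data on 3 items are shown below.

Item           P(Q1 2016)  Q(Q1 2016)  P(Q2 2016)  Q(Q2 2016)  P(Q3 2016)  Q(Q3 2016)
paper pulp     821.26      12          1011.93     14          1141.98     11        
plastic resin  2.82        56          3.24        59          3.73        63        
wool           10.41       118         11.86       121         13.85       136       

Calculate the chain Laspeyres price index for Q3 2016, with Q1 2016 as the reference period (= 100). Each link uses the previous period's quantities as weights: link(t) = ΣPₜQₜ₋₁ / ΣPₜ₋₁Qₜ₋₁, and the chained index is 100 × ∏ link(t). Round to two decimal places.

Link Q1 2016→Q2 2016:
ΣP(Q2 2016)Q(Q1 2016) = 1011.93×12 + 3.24×56 + 11.86×118 = 12143.16 + 181.44 + 1399.48 = 13724.08
ΣP(Q1 2016)Q(Q1 2016) = 821.26×12 + 2.82×56 + 10.41×118 = 9855.12 + 157.92 + 1228.38 = 11241.42
link = 13724.08/11241.42 = 1.220849
Link Q2 2016→Q3 2016:
ΣP(Q3 2016)Q(Q2 2016) = 1141.98×14 + 3.73×59 + 13.85×121 = 15987.72 + 220.07 + 1675.85 = 17883.64
ΣP(Q2 2016)Q(Q2 2016) = 1011.93×14 + 3.24×59 + 11.86×121 = 14167.02 + 191.16 + 1435.06 = 15793.24
link = 17883.64/15793.24 = 1.132360
Chained index = 100 × 1.220849 × 1.132360 = 138.2441

138.24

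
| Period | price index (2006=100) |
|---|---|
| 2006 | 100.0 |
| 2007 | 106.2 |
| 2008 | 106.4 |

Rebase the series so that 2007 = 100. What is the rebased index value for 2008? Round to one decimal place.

Rebased(2008) = 106.4 / 106.2 × 100 = 100.1883

100.2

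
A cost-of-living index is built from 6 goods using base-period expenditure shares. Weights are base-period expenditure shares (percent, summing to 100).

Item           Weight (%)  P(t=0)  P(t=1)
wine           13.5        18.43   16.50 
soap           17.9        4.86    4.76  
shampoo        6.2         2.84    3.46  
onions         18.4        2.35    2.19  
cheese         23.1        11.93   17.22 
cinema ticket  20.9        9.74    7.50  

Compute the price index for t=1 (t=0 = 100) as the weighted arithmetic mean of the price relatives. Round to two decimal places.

wine: 13.5 × (16.50/18.43) = 13.5 × 0.895279 = 12.0863
soap: 17.9 × (4.76/4.86) = 17.9 × 0.979424 = 17.5317
shampoo: 6.2 × (3.46/2.84) = 6.2 × 1.218310 = 7.5535
onions: 18.4 × (2.19/2.35) = 18.4 × 0.931915 = 17.1472
cheese: 23.1 × (17.22/11.93) = 23.1 × 1.443420 = 33.3430
cinema ticket: 20.9 × (7.50/9.74) = 20.9 × 0.770021 = 16.0934
Index = Σ wᵢ·(p₁ᵢ/p₀ᵢ) = 12.0863 + 17.5317 + 7.5535 + 17.1472 + 33.3430 + 16.0934 = 103.7551

103.76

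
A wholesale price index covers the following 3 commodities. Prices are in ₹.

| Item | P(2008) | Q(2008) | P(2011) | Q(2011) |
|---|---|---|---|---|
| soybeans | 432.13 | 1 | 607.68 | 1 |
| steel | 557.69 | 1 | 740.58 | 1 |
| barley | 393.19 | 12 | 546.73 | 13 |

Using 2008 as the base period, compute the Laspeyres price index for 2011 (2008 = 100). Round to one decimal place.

Laspeyres price index uses base-period quantities as weights.
ΣP(2011)·Q(2008) = 607.68×1 + 740.58×1 + 546.73×12 = 607.68 + 740.58 + 6560.76 = 7909.02
ΣP(2008)·Q(2008) = 432.13×1 + 557.69×1 + 393.19×12 = 432.13 + 557.69 + 4718.28 = 5708.1
Index = 7909.02 / 5708.1 × 100 = 138.5578

138.6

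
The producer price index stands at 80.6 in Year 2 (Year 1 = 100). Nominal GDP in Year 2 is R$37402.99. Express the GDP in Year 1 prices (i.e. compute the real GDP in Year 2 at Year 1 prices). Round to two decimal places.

Real = Nominal ÷ (Index/100) = 37402.99 ÷ (80.6/100)
     = 37402.99 ÷ 0.806 = 46405.6948

46405.69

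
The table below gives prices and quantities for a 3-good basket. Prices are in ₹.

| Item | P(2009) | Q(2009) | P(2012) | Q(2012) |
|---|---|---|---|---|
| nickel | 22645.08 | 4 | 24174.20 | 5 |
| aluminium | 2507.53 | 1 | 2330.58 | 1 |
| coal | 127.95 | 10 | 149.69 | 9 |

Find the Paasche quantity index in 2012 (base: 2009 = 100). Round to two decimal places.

123.90

Paasche quantity index uses current-period prices as weights.
ΣP(2012)·Q(2012) = 24174.20×5 + 2330.58×1 + 149.69×9 = 120871 + 2330.58 + 1347.21 = 124548.79
ΣP(2012)·Q(2009) = 24174.20×4 + 2330.58×1 + 149.69×10 = 96696.8 + 2330.58 + 1496.9 = 100524.28
Index = 124548.79 / 100524.28 × 100 = 123.8992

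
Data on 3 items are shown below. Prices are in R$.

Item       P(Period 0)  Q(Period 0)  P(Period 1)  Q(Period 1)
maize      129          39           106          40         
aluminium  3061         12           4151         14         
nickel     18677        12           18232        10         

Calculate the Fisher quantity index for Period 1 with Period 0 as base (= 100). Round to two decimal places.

Laspeyres component (base-period weights):
ΣP(Period 0)Q(Period 1) = 129×40 + 3061×14 + 18677×10 = 5160 + 42854 + 186770 = 234784
ΣP(Period 0)Q(Period 0) = 129×39 + 3061×12 + 18677×12 = 5031 + 36732 + 224124 = 265887
L = 234784 / 265887 × 100 = 88.3022
Paasche component (current-period weights):
ΣP(Period 1)Q(Period 1) = 106×40 + 4151×14 + 18232×10 = 4240 + 58114 + 182320 = 244674
ΣP(Period 1)Q(Period 0) = 106×39 + 4151×12 + 18232×12 = 4134 + 49812 + 218784 = 272730
P = 244674 / 272730 × 100 = 89.7129
Fisher = √(L × P) = √(88.3022 × 89.7129) = 89.0047

89.00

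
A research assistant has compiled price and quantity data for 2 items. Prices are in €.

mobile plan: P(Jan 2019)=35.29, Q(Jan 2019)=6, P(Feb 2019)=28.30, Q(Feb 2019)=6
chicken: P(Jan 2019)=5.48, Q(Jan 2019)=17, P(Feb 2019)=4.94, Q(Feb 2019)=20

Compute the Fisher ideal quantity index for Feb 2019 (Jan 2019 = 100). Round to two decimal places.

105.62

Laspeyres component (base-period weights):
ΣP(Jan 2019)Q(Feb 2019) = 35.29×6 + 5.48×20 = 211.74 + 109.6 = 321.34
ΣP(Jan 2019)Q(Jan 2019) = 35.29×6 + 5.48×17 = 211.74 + 93.16 = 304.9
L = 321.34 / 304.9 × 100 = 105.3919
Paasche component (current-period weights):
ΣP(Feb 2019)Q(Feb 2019) = 28.30×6 + 4.94×20 = 169.8 + 98.8 = 268.6
ΣP(Feb 2019)Q(Jan 2019) = 28.30×6 + 4.94×17 = 169.8 + 83.98 = 253.78
P = 268.6 / 253.78 × 100 = 105.8397
Fisher = √(L × P) = √(105.3919 × 105.8397) = 105.6156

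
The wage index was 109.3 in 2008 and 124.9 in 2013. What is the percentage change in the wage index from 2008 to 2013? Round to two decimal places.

Change = (124.9 − 109.3) / 109.3 × 100
       = 15.6 / 109.3 × 100 = 14.2726%

14.27%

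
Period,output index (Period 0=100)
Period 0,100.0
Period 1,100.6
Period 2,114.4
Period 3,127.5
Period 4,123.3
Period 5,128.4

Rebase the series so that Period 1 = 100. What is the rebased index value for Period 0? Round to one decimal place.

Rebased(Period 0) = 100.0 / 100.6 × 100 = 99.4036

99.4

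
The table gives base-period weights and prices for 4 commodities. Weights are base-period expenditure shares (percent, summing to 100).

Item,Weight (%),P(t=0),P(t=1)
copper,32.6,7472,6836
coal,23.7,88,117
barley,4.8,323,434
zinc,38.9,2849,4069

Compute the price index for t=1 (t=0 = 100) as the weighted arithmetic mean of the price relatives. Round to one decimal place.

123.3

copper: 32.6 × (6836/7472) = 32.6 × 0.914882 = 29.8252
coal: 23.7 × (117/88) = 23.7 × 1.329545 = 31.5102
barley: 4.8 × (434/323) = 4.8 × 1.343653 = 6.4495
zinc: 38.9 × (4069/2849) = 38.9 × 1.428220 = 55.5578
Index = Σ wᵢ·(p₁ᵢ/p₀ᵢ) = 29.8252 + 31.5102 + 6.4495 + 55.5578 = 123.3427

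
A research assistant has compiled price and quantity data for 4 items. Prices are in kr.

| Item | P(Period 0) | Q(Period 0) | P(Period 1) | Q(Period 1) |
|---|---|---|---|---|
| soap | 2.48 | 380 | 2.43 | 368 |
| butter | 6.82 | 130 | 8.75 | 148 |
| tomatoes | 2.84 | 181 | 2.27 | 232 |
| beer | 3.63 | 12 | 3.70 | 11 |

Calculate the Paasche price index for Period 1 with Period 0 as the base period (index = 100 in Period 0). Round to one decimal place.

Paasche price index uses current-period quantities as weights.
ΣP(Period 1)·Q(Period 1) = 2.43×368 + 8.75×148 + 2.27×232 + 3.70×11 = 894.24 + 1295 + 526.64 + 40.7 = 2756.58
ΣP(Period 0)·Q(Period 1) = 2.48×368 + 6.82×148 + 2.84×232 + 3.63×11 = 912.64 + 1009.36 + 658.88 + 39.93 = 2620.81
Index = 2756.58 / 2620.81 × 100 = 105.1805

105.2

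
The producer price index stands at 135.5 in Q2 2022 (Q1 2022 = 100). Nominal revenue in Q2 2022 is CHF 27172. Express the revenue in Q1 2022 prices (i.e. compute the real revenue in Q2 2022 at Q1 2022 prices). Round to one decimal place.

20053.1

Real = Nominal ÷ (Index/100) = 27172 ÷ (135.5/100)
     = 27172 ÷ 1.355 = 20053.1365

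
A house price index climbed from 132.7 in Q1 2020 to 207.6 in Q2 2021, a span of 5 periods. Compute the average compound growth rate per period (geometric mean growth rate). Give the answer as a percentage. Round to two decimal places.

Growth factor = (207.6/132.7)^(1/5) = (1.564431)^(1/5) = 1.093632
Growth rate = 1.093632 − 1 = 0.093632 = 9.3632%

9.36%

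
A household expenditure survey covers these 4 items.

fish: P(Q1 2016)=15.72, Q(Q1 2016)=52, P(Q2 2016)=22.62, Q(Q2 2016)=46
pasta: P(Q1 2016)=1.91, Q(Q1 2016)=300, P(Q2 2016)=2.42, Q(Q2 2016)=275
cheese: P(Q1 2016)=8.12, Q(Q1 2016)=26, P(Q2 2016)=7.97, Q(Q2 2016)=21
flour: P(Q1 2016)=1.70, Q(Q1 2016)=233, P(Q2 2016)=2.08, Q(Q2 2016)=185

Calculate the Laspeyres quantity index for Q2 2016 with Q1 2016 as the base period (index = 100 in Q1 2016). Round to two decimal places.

86.77

Laspeyres quantity index uses base-period prices as weights.
ΣP(Q1 2016)·Q(Q2 2016) = 15.72×46 + 1.91×275 + 8.12×21 + 1.70×185 = 723.12 + 525.25 + 170.52 + 314.5 = 1733.39
ΣP(Q1 2016)·Q(Q1 2016) = 15.72×52 + 1.91×300 + 8.12×26 + 1.70×233 = 817.44 + 573 + 211.12 + 396.1 = 1997.66
Index = 1733.39 / 1997.66 × 100 = 86.7710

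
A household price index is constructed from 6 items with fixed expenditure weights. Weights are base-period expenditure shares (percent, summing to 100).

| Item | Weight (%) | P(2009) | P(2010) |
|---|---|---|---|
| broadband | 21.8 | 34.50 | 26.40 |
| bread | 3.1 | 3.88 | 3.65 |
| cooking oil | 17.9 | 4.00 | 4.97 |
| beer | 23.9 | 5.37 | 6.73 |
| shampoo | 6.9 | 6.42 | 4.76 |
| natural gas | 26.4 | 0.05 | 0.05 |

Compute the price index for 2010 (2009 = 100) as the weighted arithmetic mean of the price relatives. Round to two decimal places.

103.31

broadband: 21.8 × (26.40/34.50) = 21.8 × 0.765217 = 16.6817
bread: 3.1 × (3.65/3.88) = 3.1 × 0.940722 = 2.9162
cooking oil: 17.9 × (4.97/4.00) = 17.9 × 1.242500 = 22.2407
beer: 23.9 × (6.73/5.37) = 23.9 × 1.253259 = 29.9529
shampoo: 6.9 × (4.76/6.42) = 6.9 × 0.741433 = 5.1159
natural gas: 26.4 × (0.05/0.05) = 26.4 × 1.000000 = 26.4000
Index = Σ wᵢ·(p₁ᵢ/p₀ᵢ) = 16.6817 + 2.9162 + 22.2407 + 29.9529 + 5.1159 + 26.4000 = 103.3075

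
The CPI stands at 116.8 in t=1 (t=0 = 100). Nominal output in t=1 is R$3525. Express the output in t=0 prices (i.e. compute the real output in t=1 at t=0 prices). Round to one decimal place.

Real = Nominal ÷ (Index/100) = 3525 ÷ (116.8/100)
     = 3525 ÷ 1.168 = 3017.9795

3018.0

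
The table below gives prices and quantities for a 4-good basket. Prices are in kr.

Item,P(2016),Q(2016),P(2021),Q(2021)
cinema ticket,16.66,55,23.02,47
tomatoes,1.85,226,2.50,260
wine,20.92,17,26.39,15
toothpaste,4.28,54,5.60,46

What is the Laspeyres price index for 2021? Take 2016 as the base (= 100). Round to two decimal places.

134.40

Laspeyres price index uses base-period quantities as weights.
ΣP(2021)·Q(2016) = 23.02×55 + 2.50×226 + 26.39×17 + 5.60×54 = 1266.1 + 565 + 448.63 + 302.4 = 2582.13
ΣP(2016)·Q(2016) = 16.66×55 + 1.85×226 + 20.92×17 + 4.28×54 = 916.3 + 418.1 + 355.64 + 231.12 = 1921.16
Index = 2582.13 / 1921.16 × 100 = 134.4047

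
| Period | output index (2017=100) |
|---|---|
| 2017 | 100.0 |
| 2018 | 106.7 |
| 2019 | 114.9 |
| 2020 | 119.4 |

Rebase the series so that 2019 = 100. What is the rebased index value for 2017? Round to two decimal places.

Rebased(2017) = 100.0 / 114.9 × 100 = 87.0322

87.03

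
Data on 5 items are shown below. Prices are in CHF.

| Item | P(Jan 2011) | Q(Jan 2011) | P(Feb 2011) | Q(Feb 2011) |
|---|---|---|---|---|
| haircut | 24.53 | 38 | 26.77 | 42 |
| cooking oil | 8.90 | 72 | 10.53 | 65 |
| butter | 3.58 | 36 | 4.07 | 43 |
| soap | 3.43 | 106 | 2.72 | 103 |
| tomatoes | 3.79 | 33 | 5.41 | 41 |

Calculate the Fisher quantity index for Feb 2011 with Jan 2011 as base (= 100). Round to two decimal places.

Laspeyres component (base-period weights):
ΣP(Jan 2011)Q(Feb 2011) = 24.53×42 + 8.90×65 + 3.58×43 + 3.43×103 + 3.79×41 = 1030.26 + 578.5 + 153.94 + 353.29 + 155.39 = 2271.38
ΣP(Jan 2011)Q(Jan 2011) = 24.53×38 + 8.90×72 + 3.58×36 + 3.43×106 + 3.79×33 = 932.14 + 640.8 + 128.88 + 363.58 + 125.07 = 2190.47
L = 2271.38 / 2190.47 × 100 = 103.6937
Paasche component (current-period weights):
ΣP(Feb 2011)Q(Feb 2011) = 26.77×42 + 10.53×65 + 4.07×43 + 2.72×103 + 5.41×41 = 1124.34 + 684.45 + 175.01 + 280.16 + 221.81 = 2485.77
ΣP(Feb 2011)Q(Jan 2011) = 26.77×38 + 10.53×72 + 4.07×36 + 2.72×106 + 5.41×33 = 1017.26 + 758.16 + 146.52 + 288.32 + 178.53 = 2388.79
P = 2485.77 / 2388.79 × 100 = 104.0598
Fisher = √(L × P) = √(103.6937 × 104.0598) = 103.8766

103.88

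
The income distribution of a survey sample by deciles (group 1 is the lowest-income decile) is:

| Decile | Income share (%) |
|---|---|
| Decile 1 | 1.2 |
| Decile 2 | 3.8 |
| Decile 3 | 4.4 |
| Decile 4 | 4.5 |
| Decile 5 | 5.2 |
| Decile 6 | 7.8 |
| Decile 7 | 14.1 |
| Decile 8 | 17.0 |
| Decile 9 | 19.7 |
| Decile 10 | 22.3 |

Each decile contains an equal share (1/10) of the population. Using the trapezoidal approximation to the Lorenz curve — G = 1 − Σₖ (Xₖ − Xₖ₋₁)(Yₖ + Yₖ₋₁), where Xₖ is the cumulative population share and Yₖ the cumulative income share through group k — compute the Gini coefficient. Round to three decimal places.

0.396

Cumulative income shares Yₖ: 0.0120, 0.0500, 0.0940, 0.1390, 0.1910, 0.2690, 0.4100, 0.5800, 0.7770, 1.0000
Σ (Xₖ−Xₖ₋₁)(Yₖ+Yₖ₋₁) = (1/10)(0.0120+0.0000) + (1/10)(0.0500+0.0120) + (1/10)(0.0940+0.0500) + (1/10)(0.1390+0.0940) + (1/10)(0.1910+0.1390) + (1/10)(0.2690+0.1910) + (1/10)(0.4100+0.2690) + (1/10)(0.5800+0.4100) + (1/10)(0.7770+0.5800) + (1/10)(1.0000+0.7770)
  = 0.0012 + 0.0062 + 0.0144 + 0.0233 + 0.0330 + 0.0460 + 0.0679 + 0.0990 + 0.1357 + 0.1777 = 0.6044
G = 1 − 0.6044 = 0.3956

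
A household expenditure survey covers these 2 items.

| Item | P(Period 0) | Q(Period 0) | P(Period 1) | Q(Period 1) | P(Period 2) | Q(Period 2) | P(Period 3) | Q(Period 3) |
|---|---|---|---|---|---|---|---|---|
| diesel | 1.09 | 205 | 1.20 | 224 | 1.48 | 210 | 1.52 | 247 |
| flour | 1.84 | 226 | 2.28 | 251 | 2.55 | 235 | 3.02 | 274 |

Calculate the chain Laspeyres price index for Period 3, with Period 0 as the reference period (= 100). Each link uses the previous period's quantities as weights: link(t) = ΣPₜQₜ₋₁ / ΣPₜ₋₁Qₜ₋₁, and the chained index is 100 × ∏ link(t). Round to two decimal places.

Link Period 0→Period 1:
ΣP(Period 1)Q(Period 0) = 1.20×205 + 2.28×226 = 246 + 515.28 = 761.28
ΣP(Period 0)Q(Period 0) = 1.09×205 + 1.84×226 = 223.45 + 415.84 = 639.29
link = 761.28/639.29 = 1.190821
Link Period 1→Period 2:
ΣP(Period 2)Q(Period 1) = 1.48×224 + 2.55×251 = 331.52 + 640.05 = 971.57
ΣP(Period 1)Q(Period 1) = 1.20×224 + 2.28×251 = 268.8 + 572.28 = 841.08
link = 971.57/841.08 = 1.155146
Link Period 2→Period 3:
ΣP(Period 3)Q(Period 2) = 1.52×210 + 3.02×235 = 319.2 + 709.7 = 1028.9
ΣP(Period 2)Q(Period 2) = 1.48×210 + 2.55×235 = 310.8 + 599.25 = 910.05
link = 1028.9/910.05 = 1.130597
Chained index = 100 × 1.190821 × 1.155146 × 1.130597 = 155.5218

155.52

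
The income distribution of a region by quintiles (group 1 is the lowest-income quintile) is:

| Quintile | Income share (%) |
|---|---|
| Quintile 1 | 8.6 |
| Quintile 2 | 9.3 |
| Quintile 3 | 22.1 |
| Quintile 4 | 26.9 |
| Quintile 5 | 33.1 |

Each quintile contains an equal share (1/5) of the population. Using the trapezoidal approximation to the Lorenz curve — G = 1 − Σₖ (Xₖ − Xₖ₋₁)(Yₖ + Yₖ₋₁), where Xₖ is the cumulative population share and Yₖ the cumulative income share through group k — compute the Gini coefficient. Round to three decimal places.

0.266

Cumulative income shares Yₖ: 0.0860, 0.1790, 0.4000, 0.6690, 1.0000
Σ (Xₖ−Xₖ₋₁)(Yₖ+Yₖ₋₁) = (1/5)(0.0860+0.0000) + (1/5)(0.1790+0.0860) + (1/5)(0.4000+0.1790) + (1/5)(0.6690+0.4000) + (1/5)(1.0000+0.6690)
  = 0.0172 + 0.0530 + 0.1158 + 0.2138 + 0.3338 = 0.7336
G = 1 − 0.7336 = 0.2664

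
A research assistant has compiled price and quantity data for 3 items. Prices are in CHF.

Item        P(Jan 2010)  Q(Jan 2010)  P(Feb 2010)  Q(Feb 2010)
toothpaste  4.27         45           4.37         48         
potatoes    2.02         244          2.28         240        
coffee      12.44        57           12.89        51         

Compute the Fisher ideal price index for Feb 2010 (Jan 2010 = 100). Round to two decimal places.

Laspeyres component (base-period weights):
ΣP(Feb 2010)Q(Jan 2010) = 4.37×45 + 2.28×244 + 12.89×57 = 196.65 + 556.32 + 734.73 = 1487.7
ΣP(Jan 2010)Q(Jan 2010) = 4.27×45 + 2.02×244 + 12.44×57 = 192.15 + 492.88 + 709.08 = 1394.11
L = 1487.7 / 1394.11 × 100 = 106.7132
Paasche component (current-period weights):
ΣP(Feb 2010)Q(Feb 2010) = 4.37×48 + 2.28×240 + 12.89×51 = 209.76 + 547.2 + 657.39 = 1414.35
ΣP(Jan 2010)Q(Feb 2010) = 4.27×48 + 2.02×240 + 12.44×51 = 204.96 + 484.8 + 634.44 = 1324.2
P = 1414.35 / 1324.2 × 100 = 106.8079
Fisher = √(L × P) = √(106.7132 × 106.8079) = 106.7606

106.76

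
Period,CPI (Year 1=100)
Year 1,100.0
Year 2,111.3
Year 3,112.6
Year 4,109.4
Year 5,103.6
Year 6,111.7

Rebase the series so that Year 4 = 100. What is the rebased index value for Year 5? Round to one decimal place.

94.7

Rebased(Year 5) = 103.6 / 109.4 × 100 = 94.6984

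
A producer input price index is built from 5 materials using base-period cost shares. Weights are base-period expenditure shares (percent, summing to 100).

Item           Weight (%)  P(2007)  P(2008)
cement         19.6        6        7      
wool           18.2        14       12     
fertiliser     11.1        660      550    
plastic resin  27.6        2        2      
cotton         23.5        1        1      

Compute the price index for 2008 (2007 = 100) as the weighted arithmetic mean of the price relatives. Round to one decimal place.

cement: 19.6 × (7/6) = 19.6 × 1.166667 = 22.8667
wool: 18.2 × (12/14) = 18.2 × 0.857143 = 15.6000
fertiliser: 11.1 × (550/660) = 11.1 × 0.833333 = 9.2500
plastic resin: 27.6 × (2/2) = 27.6 × 1.000000 = 27.6000
cotton: 23.5 × (1/1) = 23.5 × 1.000000 = 23.5000
Index = Σ wᵢ·(p₁ᵢ/p₀ᵢ) = 22.8667 + 15.6000 + 9.2500 + 27.6000 + 23.5000 = 98.8167

98.8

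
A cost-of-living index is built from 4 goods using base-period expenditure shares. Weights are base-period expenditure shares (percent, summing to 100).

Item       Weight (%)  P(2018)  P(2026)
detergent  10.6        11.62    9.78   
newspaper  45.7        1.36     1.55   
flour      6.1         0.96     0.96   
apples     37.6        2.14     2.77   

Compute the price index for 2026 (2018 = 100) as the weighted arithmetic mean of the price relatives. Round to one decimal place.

115.8

detergent: 10.6 × (9.78/11.62) = 10.6 × 0.841652 = 8.9215
newspaper: 45.7 × (1.55/1.36) = 45.7 × 1.139706 = 52.0846
flour: 6.1 × (0.96/0.96) = 6.1 × 1.000000 = 6.1000
apples: 37.6 × (2.77/2.14) = 37.6 × 1.294393 = 48.6692
Index = Σ wᵢ·(p₁ᵢ/p₀ᵢ) = 8.9215 + 52.0846 + 6.1000 + 48.6692 = 115.7752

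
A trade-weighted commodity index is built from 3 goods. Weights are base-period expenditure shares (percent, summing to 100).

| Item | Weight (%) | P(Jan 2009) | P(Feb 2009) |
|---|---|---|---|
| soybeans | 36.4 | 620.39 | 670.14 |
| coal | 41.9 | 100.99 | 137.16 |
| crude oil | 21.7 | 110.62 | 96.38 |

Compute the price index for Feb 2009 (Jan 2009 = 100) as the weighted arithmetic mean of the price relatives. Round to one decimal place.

soybeans: 36.4 × (670.14/620.39) = 36.4 × 1.080191 = 39.3190
coal: 41.9 × (137.16/100.99) = 41.9 × 1.358154 = 56.9067
crude oil: 21.7 × (96.38/110.62) = 21.7 × 0.871271 = 18.9066
Index = Σ wᵢ·(p₁ᵢ/p₀ᵢ) = 39.3190 + 56.9067 + 18.9066 = 115.1322

115.1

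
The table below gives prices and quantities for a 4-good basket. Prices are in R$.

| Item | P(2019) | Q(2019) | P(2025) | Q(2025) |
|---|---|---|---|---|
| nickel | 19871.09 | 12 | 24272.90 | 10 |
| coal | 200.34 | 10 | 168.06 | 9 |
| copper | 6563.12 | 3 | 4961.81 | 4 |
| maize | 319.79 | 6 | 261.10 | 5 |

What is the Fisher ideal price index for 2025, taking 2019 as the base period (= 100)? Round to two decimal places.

117.14

Laspeyres component (base-period weights):
ΣP(2025)Q(2019) = 24272.90×12 + 168.06×10 + 4961.81×3 + 261.10×6 = 291274.8 + 1680.6 + 14885.43 + 1566.6 = 309407.43
ΣP(2019)Q(2019) = 19871.09×12 + 200.34×10 + 6563.12×3 + 319.79×6 = 238453.08 + 2003.4 + 19689.36 + 1918.74 = 262064.58
L = 309407.43 / 262064.58 × 100 = 118.0653
Paasche component (current-period weights):
ΣP(2025)Q(2025) = 24272.90×10 + 168.06×9 + 4961.81×4 + 261.10×5 = 242729 + 1512.54 + 19847.24 + 1305.5 = 265394.28
ΣP(2019)Q(2025) = 19871.09×10 + 200.34×9 + 6563.12×4 + 319.79×5 = 198710.9 + 1803.06 + 26252.48 + 1598.95 = 228365.39
P = 265394.28 / 228365.39 × 100 = 116.2148
Fisher = √(L × P) = √(118.0653 × 116.2148) = 117.1364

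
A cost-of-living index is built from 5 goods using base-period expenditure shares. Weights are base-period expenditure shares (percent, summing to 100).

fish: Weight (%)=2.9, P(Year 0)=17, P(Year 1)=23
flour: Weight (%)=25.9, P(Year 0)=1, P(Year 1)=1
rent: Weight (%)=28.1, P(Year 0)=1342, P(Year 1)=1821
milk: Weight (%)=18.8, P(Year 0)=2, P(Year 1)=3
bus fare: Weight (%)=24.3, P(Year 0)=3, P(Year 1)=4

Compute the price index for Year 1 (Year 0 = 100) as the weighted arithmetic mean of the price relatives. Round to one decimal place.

128.6

fish: 2.9 × (23/17) = 2.9 × 1.352941 = 3.9235
flour: 25.9 × (1/1) = 25.9 × 1.000000 = 25.9000
rent: 28.1 × (1821/1342) = 28.1 × 1.356930 = 38.1297
milk: 18.8 × (3/2) = 18.8 × 1.500000 = 28.2000
bus fare: 24.3 × (4/3) = 24.3 × 1.333333 = 32.4000
Index = Σ wᵢ·(p₁ᵢ/p₀ᵢ) = 3.9235 + 25.9000 + 38.1297 + 28.2000 + 32.4000 = 128.5533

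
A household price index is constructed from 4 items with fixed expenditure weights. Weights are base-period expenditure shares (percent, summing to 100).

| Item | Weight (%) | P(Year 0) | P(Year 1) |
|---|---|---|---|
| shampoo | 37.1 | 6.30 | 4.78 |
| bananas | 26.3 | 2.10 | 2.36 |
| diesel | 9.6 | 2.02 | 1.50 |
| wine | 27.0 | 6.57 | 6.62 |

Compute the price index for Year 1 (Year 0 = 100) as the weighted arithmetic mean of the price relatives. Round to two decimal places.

92.04

shampoo: 37.1 × (4.78/6.30) = 37.1 × 0.758730 = 28.1489
bananas: 26.3 × (2.36/2.10) = 26.3 × 1.123810 = 29.5562
diesel: 9.6 × (1.50/2.02) = 9.6 × 0.742574 = 7.1287
wine: 27.0 × (6.62/6.57) = 27.0 × 1.007610 = 27.2055
Index = Σ wᵢ·(p₁ᵢ/p₀ᵢ) = 28.1489 + 29.5562 + 7.1287 + 27.2055 = 92.0393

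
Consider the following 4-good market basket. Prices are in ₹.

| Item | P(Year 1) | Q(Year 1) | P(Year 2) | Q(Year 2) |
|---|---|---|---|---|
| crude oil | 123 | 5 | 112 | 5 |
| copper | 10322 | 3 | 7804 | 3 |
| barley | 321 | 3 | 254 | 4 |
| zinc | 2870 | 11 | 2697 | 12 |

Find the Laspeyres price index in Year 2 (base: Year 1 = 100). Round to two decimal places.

Laspeyres price index uses base-period quantities as weights.
ΣP(Year 2)·Q(Year 1) = 112×5 + 7804×3 + 254×3 + 2697×11 = 560 + 23412 + 762 + 29667 = 54401
ΣP(Year 1)·Q(Year 1) = 123×5 + 10322×3 + 321×3 + 2870×11 = 615 + 30966 + 963 + 31570 = 64114
Index = 54401 / 64114 × 100 = 84.8504

84.85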